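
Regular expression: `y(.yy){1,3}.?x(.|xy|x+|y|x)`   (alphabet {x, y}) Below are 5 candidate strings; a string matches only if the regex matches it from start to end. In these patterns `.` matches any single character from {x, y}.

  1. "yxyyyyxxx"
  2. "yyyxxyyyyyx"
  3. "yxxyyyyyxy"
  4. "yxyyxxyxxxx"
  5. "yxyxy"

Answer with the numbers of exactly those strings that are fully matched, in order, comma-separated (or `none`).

1 → no match
2 → no match
3 → no match
4 → no match
5 → no match

none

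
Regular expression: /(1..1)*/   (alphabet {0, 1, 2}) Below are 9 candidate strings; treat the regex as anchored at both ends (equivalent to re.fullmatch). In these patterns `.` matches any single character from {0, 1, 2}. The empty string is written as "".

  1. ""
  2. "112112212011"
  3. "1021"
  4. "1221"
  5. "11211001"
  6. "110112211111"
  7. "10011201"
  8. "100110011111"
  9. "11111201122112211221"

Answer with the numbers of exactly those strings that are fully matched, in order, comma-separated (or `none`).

1, 3, 4, 5, 6, 7, 8, 9

1 → match
2 → no match
3 → match
4 → match
5 → match
6 → match
7 → match
8 → match
9 → match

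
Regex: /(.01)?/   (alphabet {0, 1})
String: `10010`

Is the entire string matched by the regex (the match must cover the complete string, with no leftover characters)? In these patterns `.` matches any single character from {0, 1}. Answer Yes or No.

No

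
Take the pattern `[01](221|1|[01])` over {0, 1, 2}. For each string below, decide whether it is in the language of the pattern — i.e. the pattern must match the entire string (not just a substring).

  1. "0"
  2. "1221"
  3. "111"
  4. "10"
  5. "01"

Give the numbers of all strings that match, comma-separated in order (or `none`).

1 → no match
2 → match
3 → no match
4 → match
5 → match

2, 4, 5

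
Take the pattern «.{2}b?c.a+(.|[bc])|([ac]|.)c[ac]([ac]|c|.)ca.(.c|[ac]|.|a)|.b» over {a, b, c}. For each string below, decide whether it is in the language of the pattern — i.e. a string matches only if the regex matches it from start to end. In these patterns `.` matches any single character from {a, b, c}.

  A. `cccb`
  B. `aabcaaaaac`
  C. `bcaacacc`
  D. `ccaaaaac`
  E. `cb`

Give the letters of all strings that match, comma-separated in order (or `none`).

A → no match
B → match
C → match
D → no match
E → match

B, C, E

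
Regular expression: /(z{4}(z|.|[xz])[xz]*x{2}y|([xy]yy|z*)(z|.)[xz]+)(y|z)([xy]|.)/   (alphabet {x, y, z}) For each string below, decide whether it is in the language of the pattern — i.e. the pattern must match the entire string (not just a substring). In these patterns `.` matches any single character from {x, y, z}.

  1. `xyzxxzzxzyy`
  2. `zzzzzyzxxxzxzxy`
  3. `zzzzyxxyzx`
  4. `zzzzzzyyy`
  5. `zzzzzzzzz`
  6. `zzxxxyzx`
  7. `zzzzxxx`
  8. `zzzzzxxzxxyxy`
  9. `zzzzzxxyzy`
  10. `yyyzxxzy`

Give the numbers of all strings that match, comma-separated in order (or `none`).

1 → no match
2 → no match
3 → match
4 → no match
5 → match
6 → no match
7 → no match
8 → no match
9 → match
10 → match

3, 5, 9, 10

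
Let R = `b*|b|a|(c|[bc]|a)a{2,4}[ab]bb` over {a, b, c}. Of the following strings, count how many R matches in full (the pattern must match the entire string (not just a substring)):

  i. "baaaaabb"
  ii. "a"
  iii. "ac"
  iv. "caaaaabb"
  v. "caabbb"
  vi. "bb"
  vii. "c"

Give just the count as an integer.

i → match
ii → match
iii → no match
iv → match
v → match
vi → match
vii → no match
Total matched: 5

5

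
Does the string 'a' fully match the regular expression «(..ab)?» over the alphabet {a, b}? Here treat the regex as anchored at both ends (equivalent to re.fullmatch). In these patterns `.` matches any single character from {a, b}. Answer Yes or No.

No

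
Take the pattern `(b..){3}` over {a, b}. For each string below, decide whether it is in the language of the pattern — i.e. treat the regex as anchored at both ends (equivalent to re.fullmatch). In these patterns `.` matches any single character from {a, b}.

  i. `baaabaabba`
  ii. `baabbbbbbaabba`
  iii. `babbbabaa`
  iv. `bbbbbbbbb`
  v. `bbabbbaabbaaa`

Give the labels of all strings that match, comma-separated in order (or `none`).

i. `baaabaabba` → no match
ii → no match
iii. `babbbabaa` → match
iv. `bbbbbbbbb` → match
v → no match

iii, iv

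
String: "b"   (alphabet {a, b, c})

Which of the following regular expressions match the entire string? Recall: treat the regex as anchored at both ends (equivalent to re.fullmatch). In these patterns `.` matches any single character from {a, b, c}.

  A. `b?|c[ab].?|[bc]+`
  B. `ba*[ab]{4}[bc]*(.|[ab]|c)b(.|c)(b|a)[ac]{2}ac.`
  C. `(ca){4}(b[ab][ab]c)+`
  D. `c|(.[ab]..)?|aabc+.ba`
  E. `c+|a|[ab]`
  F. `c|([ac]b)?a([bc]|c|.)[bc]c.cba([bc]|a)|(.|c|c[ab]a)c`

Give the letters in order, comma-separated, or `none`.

A, E

A → match
B → no match
C → no match — must start with "ca"
D → no match
E → match
F → no match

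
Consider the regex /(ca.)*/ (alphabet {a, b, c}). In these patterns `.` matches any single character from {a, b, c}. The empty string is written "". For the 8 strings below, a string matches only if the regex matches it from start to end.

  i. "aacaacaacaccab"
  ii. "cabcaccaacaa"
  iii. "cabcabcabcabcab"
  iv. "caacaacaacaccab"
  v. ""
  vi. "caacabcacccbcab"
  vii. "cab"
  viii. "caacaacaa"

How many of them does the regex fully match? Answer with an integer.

6

i → no match
ii. "cabcaccaacaa" → match
iii → match
iv → match
v. "" → match
vi → no match
vii. "cab" → match
viii. "caacaacaa" → match
Total matched: 6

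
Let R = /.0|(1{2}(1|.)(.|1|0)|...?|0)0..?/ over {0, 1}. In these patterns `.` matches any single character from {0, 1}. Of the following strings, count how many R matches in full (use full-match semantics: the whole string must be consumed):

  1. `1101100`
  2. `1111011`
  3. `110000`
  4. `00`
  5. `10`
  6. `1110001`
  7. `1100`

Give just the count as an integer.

1 → no match
2 → match
3 → match
4 → match
5 → match
6 → match
7 → match
Total matched: 6

6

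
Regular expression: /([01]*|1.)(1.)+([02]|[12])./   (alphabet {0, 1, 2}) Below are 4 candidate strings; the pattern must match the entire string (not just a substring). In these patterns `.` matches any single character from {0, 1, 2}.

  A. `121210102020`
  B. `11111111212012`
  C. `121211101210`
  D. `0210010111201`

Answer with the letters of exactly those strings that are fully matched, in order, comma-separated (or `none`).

C

A. `121210102020` → no match
B → no match
C. `121211101210` → match
D → no match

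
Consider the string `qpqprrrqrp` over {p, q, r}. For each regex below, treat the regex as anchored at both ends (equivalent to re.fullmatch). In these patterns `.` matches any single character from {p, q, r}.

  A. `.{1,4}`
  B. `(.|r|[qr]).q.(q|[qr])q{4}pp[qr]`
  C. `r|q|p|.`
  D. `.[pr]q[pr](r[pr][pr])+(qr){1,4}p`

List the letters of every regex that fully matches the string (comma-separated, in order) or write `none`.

A → no match
B → no match
C → no match
D → match

D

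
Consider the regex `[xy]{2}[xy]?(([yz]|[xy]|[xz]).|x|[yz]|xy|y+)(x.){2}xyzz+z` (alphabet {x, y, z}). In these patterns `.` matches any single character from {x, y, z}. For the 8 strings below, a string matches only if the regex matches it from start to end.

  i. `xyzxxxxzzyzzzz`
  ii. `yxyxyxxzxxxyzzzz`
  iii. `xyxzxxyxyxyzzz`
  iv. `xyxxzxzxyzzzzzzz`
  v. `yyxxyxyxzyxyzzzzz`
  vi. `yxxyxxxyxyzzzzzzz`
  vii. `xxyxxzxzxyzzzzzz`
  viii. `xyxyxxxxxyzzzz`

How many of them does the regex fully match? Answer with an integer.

i → no match
ii → no match
iii → match
iv → match
v → no match
vi → match
vii → match
viii → match
Total matched: 5

5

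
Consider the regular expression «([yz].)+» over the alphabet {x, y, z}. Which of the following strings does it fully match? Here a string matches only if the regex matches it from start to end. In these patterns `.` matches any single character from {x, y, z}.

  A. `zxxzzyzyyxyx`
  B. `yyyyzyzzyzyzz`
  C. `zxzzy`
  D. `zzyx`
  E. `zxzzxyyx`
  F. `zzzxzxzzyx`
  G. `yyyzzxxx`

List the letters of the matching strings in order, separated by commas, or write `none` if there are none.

D, F

A → no match
B → no match
C → no match
D → match
E → no match
F → match
G → no match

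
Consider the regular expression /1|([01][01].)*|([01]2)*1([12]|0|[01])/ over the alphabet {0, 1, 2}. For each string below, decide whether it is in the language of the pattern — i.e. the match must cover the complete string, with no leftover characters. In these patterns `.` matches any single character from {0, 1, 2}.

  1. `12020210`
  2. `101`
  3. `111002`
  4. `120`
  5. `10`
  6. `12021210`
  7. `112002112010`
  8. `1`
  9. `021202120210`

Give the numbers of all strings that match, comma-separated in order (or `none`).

1, 2, 3, 5, 6, 7, 8, 9

1 → match
2 → match
3 → match
4 → no match
5 → match
6 → match
7 → match
8 → match
9 → match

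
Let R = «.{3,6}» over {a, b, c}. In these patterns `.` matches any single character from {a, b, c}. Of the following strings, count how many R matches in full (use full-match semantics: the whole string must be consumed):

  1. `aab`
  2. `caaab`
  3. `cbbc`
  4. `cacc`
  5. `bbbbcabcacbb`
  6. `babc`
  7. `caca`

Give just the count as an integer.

1 → match
2 → match
3 → match
4 → match
5 → no match
6 → match
7 → match
Total matched: 6

6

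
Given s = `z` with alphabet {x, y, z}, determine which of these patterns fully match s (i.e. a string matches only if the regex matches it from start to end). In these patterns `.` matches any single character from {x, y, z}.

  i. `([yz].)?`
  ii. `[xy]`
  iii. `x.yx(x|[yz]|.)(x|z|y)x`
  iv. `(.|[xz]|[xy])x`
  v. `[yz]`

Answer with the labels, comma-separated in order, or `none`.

v

i → no match
ii → no match
iii → no match — must start with `x`
iv → no match — must end with `x`
v → match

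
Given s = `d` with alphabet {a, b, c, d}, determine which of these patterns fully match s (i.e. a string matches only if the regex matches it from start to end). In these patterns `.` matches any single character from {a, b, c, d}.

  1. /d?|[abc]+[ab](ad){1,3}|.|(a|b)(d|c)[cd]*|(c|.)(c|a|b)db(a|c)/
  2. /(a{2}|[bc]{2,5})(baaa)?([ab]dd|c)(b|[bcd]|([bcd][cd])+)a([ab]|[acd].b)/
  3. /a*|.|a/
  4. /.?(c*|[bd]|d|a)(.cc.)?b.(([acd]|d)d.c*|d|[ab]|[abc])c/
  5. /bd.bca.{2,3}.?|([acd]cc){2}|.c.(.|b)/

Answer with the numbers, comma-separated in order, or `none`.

1, 3

1 → match
2 → no match
3 → match
4 → no match — must end with `c`
5 → no match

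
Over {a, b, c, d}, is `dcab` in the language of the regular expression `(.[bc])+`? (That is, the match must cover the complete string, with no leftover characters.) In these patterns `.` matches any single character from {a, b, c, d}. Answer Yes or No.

Yes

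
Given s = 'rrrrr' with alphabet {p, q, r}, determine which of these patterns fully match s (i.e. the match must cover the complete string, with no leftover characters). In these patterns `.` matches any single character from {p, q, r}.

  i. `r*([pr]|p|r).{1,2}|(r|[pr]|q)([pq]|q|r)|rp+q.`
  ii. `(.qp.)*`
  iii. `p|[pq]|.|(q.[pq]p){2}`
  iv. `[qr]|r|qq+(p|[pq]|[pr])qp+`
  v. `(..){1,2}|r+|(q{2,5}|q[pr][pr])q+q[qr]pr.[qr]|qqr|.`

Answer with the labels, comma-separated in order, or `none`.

i, v

i → match
ii → no match
iii → no match
iv → no match
v → match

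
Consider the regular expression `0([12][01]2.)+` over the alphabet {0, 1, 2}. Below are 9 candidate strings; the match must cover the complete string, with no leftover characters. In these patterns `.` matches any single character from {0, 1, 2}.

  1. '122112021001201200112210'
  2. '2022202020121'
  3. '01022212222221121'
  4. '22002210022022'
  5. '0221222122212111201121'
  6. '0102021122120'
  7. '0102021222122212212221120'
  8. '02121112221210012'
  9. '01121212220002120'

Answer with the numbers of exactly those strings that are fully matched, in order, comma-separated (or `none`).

1 → no match — must start with '0'
2 → no match — must start with '0'
3 → no match
4 → no match — must start with '0'
5 → no match
6 → no match
7 → no match
8 → no match
9 → no match

none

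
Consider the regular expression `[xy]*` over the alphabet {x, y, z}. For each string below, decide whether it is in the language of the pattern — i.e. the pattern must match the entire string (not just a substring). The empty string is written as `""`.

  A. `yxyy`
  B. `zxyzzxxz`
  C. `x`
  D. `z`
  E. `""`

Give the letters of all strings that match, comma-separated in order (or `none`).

A → match
B → no match
C → match
D → no match
E → match

A, C, E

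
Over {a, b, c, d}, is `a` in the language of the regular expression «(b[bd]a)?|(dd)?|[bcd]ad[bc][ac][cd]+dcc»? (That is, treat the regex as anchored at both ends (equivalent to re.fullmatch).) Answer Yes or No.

No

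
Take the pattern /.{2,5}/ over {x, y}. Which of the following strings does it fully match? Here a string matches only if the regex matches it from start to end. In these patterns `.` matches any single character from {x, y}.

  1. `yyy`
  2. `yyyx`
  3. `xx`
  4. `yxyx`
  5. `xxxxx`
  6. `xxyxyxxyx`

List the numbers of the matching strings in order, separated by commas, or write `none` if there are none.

1 → match
2 → match
3 → match
4 → match
5 → match
6 → no match

1, 2, 3, 4, 5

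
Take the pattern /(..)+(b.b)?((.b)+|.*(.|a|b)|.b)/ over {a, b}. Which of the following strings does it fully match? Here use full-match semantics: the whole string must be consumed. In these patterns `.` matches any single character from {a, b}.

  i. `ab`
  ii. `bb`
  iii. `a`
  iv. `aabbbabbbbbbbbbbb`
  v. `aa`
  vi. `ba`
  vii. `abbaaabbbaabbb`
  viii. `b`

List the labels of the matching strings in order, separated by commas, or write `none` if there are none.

iv, vii

i → no match
ii → no match
iii → no match
iv → match
v → no match
vi → no match
vii → match
viii → no match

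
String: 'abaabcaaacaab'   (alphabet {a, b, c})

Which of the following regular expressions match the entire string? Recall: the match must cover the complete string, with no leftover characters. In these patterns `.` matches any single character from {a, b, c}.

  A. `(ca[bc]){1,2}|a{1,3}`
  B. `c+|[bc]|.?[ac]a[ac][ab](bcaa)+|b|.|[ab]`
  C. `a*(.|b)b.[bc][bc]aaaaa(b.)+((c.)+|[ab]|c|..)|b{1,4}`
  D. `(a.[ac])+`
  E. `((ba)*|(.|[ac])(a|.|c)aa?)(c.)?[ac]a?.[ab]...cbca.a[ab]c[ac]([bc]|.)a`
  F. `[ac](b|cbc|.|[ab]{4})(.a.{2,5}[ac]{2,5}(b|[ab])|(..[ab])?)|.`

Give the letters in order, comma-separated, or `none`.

F

A → no match
B → no match
C → no match
D → no match
E → no match — must end with 'a'
F → match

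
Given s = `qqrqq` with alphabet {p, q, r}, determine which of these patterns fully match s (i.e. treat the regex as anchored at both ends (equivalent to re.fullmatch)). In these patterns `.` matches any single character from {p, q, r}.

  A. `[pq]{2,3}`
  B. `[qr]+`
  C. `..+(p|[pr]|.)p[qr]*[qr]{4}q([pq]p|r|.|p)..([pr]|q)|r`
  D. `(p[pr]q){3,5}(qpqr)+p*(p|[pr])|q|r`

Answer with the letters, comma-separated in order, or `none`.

B

A → no match
B → match
C → no match
D → no match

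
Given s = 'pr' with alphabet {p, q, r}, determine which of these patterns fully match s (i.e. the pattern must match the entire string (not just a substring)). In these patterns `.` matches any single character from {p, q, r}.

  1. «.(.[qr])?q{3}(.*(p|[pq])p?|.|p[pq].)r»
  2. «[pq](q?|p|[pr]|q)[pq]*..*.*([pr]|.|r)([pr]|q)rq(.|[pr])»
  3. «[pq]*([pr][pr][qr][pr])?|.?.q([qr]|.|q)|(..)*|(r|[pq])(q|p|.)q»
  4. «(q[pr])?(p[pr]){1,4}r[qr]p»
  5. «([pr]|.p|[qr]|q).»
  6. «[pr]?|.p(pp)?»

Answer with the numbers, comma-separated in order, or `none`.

3, 5

1 → no match
2 → no match
3 → match
4 → no match — must end with 'p'
5 → match
6 → no match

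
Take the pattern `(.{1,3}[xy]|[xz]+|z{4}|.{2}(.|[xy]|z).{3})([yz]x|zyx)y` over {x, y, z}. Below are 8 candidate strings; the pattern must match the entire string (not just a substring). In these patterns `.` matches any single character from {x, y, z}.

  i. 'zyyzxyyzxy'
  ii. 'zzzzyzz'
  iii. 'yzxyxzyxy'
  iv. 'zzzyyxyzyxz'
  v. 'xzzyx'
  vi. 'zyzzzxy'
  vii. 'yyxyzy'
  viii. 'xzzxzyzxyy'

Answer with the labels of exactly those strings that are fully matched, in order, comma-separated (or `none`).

i. 'zyyzxyyzxy' → no match
ii. 'zzzzyzz' → no match — must end with 'y'
iii. 'yzxyxzyxy' → match
iv. 'zzzyyxyzyxz' → no match — must end with 'y'
v. 'xzzyx' → no match — must end with 'y'
vi. 'zyzzzxy' → no match
vii. 'yyxyzy' → no match
viii. 'xzzxzyzxyy' → no match

iii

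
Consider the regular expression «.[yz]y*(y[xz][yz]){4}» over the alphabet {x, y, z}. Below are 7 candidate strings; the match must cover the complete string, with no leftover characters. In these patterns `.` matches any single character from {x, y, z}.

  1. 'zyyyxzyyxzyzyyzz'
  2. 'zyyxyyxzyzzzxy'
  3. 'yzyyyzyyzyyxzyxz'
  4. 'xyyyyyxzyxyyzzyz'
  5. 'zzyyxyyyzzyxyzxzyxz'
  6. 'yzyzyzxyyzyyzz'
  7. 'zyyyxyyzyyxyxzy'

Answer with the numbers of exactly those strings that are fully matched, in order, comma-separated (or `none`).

1 → no match
2 → no match
3 → match
4 → no match
5 → no match
6 → no match
7 → no match

3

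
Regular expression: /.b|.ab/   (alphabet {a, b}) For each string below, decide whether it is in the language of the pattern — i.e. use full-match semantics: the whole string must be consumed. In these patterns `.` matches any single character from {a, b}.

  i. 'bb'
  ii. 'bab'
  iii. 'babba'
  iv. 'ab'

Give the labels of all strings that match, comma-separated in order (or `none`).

i, ii, iv

i. 'bb' → match
ii. 'bab' → match
iii. 'babba' → no match
iv. 'ab' → match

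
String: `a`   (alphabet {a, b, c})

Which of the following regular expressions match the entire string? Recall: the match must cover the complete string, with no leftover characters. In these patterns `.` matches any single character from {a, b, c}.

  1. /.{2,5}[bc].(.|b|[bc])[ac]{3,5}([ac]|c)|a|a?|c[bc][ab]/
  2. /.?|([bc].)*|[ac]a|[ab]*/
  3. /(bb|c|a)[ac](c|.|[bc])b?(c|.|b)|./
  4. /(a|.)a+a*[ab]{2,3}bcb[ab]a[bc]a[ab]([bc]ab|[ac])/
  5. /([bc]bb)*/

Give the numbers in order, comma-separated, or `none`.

1, 2, 3

1 → match
2 → match
3 → match
4 → no match
5 → no match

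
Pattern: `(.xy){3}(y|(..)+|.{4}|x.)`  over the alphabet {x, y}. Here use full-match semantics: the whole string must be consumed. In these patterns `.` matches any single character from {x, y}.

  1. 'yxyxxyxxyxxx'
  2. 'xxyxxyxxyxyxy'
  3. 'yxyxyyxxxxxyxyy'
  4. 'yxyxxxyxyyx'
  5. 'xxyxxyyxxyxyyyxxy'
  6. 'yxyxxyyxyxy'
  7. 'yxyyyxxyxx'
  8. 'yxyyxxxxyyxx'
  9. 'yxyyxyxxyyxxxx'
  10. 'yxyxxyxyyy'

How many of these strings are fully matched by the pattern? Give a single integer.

1 → no match
2 → match
3 → no match
4 → no match
5 → no match
6 → match
7 → no match
8 → no match
9 → no match
10 → no match
Total matched: 2

2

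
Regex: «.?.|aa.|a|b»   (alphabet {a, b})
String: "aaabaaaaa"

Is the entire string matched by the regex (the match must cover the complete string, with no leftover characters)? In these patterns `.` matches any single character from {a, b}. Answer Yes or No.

No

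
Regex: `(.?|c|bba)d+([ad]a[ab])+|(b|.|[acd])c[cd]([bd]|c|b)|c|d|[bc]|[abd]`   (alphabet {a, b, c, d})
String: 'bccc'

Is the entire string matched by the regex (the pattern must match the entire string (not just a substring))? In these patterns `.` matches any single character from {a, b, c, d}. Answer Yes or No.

Yes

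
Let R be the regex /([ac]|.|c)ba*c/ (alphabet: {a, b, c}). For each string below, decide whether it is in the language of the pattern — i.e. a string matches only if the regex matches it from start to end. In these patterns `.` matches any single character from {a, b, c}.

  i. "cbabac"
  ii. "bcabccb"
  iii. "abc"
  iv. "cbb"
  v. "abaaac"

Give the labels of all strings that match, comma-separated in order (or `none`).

i → no match
ii → no match — must end with "c"
iii → match
iv → no match — must end with "c"
v → match

iii, v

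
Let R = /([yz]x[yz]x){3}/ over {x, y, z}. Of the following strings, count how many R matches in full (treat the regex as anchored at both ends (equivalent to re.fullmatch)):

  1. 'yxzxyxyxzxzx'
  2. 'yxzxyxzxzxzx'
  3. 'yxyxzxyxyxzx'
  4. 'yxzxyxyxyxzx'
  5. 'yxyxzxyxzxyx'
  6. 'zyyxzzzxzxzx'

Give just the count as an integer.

1 → match
2 → match
3 → match
4 → match
5 → match
6 → no match
Total matched: 5

5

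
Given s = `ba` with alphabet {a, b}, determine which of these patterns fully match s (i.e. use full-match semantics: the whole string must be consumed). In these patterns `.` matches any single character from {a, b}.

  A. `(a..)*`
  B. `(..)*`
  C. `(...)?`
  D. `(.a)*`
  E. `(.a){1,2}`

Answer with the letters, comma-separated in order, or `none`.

B, D, E

A → no match
B → match
C → no match
D → match
E → match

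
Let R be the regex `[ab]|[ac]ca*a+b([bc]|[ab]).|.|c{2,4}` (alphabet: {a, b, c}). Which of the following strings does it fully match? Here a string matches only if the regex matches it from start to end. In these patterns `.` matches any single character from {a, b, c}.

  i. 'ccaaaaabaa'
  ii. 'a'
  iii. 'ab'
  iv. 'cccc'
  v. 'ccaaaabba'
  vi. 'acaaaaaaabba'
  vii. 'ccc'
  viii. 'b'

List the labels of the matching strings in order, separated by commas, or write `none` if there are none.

i, ii, iv, v, vi, vii, viii

i → match
ii → match
iii → no match
iv → match
v → match
vi → match
vii → match
viii → match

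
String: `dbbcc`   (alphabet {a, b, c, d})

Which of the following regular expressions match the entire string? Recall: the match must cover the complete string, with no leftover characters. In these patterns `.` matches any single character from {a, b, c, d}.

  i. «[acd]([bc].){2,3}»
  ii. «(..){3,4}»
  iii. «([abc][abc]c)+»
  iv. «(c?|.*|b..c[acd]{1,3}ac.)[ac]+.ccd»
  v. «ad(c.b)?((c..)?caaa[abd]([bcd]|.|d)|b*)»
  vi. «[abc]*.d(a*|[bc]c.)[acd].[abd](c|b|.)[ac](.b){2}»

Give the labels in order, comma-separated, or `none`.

i

i → match
ii → no match
iii → no match
iv → no match — must end with `ccd`
v → no match — must start with `ad`
vi → no match — must end with `b`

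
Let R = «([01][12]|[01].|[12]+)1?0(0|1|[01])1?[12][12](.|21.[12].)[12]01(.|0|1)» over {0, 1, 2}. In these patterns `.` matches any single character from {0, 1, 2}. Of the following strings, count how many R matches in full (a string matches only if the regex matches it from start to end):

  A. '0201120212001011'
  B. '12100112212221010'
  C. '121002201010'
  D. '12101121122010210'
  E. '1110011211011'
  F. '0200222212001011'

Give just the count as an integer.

3

A → no match
B → match
C → match
D → no match
E → match
F → no match
Total matched: 3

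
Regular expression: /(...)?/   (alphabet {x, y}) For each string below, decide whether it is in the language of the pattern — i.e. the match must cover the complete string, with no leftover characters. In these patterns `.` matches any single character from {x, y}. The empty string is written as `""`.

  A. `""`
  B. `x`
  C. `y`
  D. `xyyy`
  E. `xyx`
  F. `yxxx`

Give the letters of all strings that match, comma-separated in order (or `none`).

A, E

A. `""` → match
B. `x` → no match
C. `y` → no match
D. `xyyy` → no match
E. `xyx` → match
F. `yxxx` → no match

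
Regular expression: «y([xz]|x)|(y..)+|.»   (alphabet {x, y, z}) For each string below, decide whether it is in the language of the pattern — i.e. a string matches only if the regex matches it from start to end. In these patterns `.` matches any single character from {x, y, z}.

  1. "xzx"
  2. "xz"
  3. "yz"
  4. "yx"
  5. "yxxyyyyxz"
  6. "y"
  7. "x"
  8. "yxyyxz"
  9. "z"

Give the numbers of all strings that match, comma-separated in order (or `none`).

3, 4, 5, 6, 7, 8, 9

1 → no match
2 → no match
3 → match
4 → match
5 → match
6 → match
7 → match
8 → match
9 → match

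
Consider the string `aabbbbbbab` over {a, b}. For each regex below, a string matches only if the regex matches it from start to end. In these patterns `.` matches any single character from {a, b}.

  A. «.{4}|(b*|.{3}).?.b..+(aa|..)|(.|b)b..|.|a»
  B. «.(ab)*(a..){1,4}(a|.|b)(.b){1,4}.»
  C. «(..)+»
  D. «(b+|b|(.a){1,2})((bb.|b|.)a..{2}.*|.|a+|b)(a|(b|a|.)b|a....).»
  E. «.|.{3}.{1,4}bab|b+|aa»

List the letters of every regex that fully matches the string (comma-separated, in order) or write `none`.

A, C, E

A → match
B → no match
C → match
D → no match
E → match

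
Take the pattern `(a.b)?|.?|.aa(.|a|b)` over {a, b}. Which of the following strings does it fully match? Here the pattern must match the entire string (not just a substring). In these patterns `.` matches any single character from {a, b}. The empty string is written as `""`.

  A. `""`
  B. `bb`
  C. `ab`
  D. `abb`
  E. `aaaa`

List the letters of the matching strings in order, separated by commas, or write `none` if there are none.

A → match
B → no match
C → no match
D → match
E → match

A, D, E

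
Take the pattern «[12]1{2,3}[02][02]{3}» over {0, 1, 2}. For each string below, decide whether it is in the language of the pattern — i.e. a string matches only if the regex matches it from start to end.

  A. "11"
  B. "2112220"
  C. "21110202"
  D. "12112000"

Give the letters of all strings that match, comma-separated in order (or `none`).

B, C

A → no match
B → match
C → match
D → no match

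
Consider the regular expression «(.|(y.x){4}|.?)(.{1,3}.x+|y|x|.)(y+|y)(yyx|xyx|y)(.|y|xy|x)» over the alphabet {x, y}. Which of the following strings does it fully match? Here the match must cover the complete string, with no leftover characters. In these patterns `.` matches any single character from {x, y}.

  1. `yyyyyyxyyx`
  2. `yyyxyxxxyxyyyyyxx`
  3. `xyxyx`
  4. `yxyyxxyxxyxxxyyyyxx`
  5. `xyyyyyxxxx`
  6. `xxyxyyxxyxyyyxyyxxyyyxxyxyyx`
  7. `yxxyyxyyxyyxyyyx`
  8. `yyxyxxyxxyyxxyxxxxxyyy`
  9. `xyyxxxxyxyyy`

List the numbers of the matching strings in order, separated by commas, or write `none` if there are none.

1. `yyyyyyxyyx` → no match
2 → no match
3. `xyxyx` → no match
4 → no match
5. `xyyyyyxxxx` → no match
6 → no match
7 → match
8 → match
9. `xyyxxxxyxyyy` → no match

7, 8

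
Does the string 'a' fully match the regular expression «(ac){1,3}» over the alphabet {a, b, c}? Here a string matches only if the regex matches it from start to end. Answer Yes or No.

No

Every match must start with 'ac', but 'a' does not.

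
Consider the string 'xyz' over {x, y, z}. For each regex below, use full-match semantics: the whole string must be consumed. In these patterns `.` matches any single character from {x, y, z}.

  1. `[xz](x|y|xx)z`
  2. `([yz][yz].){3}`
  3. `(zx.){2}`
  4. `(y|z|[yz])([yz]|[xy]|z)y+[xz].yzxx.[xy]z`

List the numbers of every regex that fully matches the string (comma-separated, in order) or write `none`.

1 → match
2 → no match
3 → no match — must start with 'zx'
4 → no match

1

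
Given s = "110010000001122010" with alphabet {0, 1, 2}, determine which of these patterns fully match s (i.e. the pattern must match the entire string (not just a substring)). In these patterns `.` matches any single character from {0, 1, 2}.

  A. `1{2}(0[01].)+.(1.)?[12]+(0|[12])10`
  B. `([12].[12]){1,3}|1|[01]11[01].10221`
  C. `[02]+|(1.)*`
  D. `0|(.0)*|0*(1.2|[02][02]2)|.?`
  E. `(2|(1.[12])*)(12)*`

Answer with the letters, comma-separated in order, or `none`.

A → match
B → no match
C → no match
D → no match
E → no match

A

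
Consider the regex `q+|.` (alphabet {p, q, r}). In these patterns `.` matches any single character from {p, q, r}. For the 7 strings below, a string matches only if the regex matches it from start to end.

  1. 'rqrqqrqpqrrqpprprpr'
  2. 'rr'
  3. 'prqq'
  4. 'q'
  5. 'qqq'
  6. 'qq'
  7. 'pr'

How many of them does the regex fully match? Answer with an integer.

3

1 → no match
2 → no match
3 → no match
4 → match
5 → match
6 → match
7 → no match
Total matched: 3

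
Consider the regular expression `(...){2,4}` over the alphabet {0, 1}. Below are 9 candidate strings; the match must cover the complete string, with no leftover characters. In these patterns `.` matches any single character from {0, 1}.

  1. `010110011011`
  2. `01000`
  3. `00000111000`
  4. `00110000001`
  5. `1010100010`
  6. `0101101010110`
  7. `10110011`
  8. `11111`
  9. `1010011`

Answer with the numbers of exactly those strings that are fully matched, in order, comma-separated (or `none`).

1 → match
2 → no match
3 → no match
4 → no match
5 → no match
6 → no match
7 → no match
8 → no match
9 → no match

1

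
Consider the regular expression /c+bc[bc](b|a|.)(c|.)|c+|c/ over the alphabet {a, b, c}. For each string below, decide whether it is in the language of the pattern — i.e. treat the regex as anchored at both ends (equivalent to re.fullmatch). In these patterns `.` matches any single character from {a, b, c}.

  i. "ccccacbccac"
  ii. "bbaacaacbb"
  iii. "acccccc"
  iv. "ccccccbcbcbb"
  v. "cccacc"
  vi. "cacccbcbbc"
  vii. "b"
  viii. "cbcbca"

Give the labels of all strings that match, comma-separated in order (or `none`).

viii

i → no match
ii → no match — must start with "c"
iii → no match — must start with "c"
iv → no match
v → no match
vi → no match
vii → no match — must start with "c"
viii → match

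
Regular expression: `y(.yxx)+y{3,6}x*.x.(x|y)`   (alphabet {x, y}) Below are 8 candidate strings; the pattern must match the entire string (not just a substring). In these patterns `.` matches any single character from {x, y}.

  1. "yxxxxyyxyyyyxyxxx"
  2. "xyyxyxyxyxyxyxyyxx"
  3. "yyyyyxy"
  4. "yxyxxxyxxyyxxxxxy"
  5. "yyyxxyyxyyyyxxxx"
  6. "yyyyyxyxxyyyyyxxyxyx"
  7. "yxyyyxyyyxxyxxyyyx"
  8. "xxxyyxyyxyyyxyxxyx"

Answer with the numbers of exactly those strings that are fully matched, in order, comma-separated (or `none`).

none

1 → no match
2 → no match — must start with "y"
3 → no match
4 → no match
5 → no match
6 → no match
7 → no match
8 → no match — must start with "y"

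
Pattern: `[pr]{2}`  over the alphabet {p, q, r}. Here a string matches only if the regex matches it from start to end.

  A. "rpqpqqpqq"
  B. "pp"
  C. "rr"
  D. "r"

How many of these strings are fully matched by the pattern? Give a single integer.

2

A → no match
B → match
C → match
D → no match
Total matched: 2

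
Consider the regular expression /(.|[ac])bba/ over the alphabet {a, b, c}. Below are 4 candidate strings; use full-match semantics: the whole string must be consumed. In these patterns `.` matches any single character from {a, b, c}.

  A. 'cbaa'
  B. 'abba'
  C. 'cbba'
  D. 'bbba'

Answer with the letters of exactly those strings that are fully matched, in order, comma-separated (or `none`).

A → no match — must end with 'bba'
B → match
C → match
D → match

B, C, D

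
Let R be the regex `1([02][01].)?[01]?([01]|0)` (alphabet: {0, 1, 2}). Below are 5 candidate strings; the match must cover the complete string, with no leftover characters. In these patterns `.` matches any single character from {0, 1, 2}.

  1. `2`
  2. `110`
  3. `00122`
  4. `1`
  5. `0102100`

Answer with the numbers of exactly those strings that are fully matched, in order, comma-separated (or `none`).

1 → no match — must start with `1`
2 → match
3 → no match — must start with `1`
4 → no match
5 → no match — must start with `1`

2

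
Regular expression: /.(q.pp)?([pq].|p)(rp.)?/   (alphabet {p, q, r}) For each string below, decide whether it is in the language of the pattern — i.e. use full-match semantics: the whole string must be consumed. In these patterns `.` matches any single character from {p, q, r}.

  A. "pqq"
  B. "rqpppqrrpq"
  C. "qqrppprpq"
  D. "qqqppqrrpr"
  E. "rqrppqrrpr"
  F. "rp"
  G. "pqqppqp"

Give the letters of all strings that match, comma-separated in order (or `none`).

A → match
B → match
C → match
D → match
E → match
F → match
G → match

A, B, C, D, E, F, G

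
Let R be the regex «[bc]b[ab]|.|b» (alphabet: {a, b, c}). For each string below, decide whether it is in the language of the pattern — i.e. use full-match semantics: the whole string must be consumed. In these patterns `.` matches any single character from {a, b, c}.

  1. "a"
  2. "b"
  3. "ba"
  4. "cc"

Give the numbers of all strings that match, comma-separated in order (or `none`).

1, 2

1 → match
2 → match
3 → no match
4 → no match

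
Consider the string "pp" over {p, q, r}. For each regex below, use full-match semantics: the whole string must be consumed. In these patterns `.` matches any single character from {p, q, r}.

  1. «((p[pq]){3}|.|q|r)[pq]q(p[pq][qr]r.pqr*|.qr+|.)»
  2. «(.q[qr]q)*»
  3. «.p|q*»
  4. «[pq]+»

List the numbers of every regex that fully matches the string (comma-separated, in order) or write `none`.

3, 4

1 → no match
2 → no match
3 → match
4 → match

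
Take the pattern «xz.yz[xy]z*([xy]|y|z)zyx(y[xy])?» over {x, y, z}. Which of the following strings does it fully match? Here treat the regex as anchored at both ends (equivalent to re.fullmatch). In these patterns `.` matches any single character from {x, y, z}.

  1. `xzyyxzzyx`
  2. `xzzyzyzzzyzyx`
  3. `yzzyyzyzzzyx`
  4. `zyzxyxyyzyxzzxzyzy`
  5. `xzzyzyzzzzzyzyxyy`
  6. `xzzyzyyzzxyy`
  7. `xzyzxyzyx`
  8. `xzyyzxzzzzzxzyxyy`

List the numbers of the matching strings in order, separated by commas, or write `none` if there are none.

1 → no match
2 → match
3 → no match — must start with `xz`
4 → no match — must start with `xz`
5 → match
6 → no match
7 → no match
8 → match

2, 5, 8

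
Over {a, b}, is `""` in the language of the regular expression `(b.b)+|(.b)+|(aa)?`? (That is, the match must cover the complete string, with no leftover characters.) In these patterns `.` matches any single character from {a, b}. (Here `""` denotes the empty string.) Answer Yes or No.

Yes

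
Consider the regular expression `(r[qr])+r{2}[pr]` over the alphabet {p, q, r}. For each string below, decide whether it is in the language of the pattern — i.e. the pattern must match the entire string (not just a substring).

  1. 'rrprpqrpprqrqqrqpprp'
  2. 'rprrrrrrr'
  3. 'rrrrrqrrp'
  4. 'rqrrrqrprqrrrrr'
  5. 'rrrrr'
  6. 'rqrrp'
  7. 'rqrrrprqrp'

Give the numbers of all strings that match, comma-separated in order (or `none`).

3, 5, 6

1 → no match
2 → no match
3 → match
4 → no match
5 → match
6 → match
7 → no match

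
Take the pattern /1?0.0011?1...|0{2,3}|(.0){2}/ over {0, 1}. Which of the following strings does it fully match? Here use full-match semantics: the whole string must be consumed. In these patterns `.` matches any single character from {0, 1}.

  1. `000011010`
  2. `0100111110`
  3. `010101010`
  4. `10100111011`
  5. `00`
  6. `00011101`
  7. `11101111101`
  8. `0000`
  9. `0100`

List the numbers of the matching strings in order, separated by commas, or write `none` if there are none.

1, 2, 4, 5, 8

1 → match
2 → match
3 → no match
4 → match
5 → match
6 → no match
7 → no match
8 → match
9 → no match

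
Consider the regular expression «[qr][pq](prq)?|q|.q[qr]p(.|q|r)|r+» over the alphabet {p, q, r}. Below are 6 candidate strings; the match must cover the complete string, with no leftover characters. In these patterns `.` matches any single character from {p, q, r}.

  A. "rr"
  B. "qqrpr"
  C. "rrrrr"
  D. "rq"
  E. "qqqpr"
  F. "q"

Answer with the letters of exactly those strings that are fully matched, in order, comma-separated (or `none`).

A → match
B → match
C → match
D → match
E → match
F → match

A, B, C, D, E, F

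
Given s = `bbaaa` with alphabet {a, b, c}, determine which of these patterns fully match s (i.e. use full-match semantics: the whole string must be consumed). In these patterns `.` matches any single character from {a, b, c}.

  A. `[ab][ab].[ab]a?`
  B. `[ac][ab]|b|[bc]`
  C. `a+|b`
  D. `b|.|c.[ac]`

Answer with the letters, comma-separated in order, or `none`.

A → match
B → no match
C → no match
D → no match

A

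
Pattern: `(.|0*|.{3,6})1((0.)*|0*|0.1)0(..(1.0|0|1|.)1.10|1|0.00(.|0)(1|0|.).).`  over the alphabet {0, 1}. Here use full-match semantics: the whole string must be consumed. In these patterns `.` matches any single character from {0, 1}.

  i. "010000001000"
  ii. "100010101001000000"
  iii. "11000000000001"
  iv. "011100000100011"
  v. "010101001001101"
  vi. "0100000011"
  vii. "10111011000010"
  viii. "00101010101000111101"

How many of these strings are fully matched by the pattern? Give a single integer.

7

i → match
ii → match
iii → match
iv → match
v → match
vi → match
vii → no match
viii → match
Total matched: 7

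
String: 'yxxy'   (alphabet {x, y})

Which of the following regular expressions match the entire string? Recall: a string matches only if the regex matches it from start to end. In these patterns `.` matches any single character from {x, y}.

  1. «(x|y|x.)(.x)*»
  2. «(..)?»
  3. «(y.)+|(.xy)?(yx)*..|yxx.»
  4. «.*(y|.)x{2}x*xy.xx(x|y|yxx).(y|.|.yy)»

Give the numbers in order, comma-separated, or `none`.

1 → no match
2 → no match
3 → match
4 → no match

3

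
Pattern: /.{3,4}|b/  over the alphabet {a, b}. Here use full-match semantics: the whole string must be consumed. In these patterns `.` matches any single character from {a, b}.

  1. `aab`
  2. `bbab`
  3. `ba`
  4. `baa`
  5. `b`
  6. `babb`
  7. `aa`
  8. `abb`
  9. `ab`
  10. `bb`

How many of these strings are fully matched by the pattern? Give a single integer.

1 → match
2 → match
3 → no match
4 → match
5 → match
6 → match
7 → no match
8 → match
9 → no match
10 → no match
Total matched: 6

6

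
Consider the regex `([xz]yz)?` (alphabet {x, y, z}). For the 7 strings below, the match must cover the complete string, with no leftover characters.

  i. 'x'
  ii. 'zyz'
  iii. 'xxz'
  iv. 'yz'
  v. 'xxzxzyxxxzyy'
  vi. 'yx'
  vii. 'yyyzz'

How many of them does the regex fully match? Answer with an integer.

i → no match
ii → match
iii → no match
iv → no match
v → no match
vi → no match
vii → no match
Total matched: 1

1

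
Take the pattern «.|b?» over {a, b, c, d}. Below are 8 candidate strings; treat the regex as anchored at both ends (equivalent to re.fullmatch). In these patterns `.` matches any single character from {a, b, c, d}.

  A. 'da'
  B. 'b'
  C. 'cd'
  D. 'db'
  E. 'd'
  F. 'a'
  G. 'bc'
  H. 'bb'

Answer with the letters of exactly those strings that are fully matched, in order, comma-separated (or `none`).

A → no match
B → match
C → no match
D → no match
E → match
F → match
G → no match
H → no match

B, E, F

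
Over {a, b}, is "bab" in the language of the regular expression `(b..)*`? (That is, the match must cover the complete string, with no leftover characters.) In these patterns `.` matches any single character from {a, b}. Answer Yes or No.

Yes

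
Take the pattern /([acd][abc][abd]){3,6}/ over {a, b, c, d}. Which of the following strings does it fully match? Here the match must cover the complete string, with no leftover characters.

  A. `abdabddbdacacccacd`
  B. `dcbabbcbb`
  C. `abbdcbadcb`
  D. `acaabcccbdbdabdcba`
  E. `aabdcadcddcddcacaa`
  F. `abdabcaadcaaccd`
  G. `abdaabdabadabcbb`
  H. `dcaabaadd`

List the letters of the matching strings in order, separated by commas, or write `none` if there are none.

A → no match
B → match
C → no match
D → no match
E → match
F → no match
G → no match
H → no match

B, E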